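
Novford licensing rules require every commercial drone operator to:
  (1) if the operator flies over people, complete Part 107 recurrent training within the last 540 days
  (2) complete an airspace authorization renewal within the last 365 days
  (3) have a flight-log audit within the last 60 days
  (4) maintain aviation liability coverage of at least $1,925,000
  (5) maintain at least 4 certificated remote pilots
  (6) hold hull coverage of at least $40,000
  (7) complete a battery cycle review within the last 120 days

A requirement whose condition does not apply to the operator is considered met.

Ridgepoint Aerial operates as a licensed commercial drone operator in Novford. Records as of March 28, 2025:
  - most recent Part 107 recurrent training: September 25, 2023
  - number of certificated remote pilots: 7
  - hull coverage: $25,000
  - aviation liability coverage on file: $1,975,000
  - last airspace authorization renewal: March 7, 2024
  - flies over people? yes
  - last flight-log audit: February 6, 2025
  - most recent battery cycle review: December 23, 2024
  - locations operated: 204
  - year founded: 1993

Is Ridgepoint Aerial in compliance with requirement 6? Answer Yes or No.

No

6. hull coverage $25,000 < $40,000 → not met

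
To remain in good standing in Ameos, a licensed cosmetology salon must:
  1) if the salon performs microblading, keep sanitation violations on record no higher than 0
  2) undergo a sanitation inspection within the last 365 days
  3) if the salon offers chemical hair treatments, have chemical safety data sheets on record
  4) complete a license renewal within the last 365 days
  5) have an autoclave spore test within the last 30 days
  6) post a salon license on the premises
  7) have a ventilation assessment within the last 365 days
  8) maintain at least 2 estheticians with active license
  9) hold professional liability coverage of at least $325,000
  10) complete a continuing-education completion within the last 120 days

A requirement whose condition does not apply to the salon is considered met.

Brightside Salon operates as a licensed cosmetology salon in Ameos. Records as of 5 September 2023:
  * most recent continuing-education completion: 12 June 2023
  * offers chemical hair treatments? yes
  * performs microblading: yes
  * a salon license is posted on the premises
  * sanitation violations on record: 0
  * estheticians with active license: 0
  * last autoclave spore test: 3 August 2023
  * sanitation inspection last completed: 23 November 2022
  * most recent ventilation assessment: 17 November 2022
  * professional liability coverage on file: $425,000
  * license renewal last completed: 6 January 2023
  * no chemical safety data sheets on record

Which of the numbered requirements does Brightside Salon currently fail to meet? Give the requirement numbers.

3, 5, 8

1. condition 'performs microblading' holds; sanitation violations on record 0 ≤ 0 → met
2. sanitation inspection 286 days ago vs limit 365 → met
3. condition 'offers chemical hair treatments' holds; chemical safety data sheets absent → not met
4. license renewal 242 days ago vs limit 365 → met
5. autoclave spore test 33 days ago vs limit 30 → not met
6. salon license present → met
7. ventilation assessment 292 days ago vs limit 365 → met
8. estheticians with active license 0 < 2 → not met
9. professional liability coverage $425,000 ≥ $325,000 → met
10. continuing-education completion 85 days ago vs limit 120 → met
Not met: 3, 5, 8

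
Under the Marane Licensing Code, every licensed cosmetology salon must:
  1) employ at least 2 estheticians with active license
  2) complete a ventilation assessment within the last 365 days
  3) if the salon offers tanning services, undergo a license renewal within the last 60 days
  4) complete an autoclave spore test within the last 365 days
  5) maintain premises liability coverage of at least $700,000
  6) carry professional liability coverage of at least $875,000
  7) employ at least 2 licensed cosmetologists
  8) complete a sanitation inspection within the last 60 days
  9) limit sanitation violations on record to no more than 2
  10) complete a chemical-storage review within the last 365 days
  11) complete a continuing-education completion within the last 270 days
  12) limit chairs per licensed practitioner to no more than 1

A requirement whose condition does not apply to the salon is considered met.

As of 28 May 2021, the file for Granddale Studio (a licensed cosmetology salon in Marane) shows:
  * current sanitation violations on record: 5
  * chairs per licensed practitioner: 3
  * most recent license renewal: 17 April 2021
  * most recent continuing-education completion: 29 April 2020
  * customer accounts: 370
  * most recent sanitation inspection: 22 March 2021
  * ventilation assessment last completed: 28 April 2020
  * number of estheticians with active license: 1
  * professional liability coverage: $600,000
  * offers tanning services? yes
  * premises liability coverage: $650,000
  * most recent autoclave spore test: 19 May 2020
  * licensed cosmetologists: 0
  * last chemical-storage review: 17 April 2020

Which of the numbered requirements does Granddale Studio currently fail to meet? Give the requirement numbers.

1, 2, 4, 5, 6, 7, 8, 9, 10, 11, 12

1. estheticians with active license 1 < 2 → not met
2. ventilation assessment 395 days ago vs limit 365 → not met
3. condition 'offers tanning services' holds; license renewal 41 days ago vs limit 60 → met
4. autoclave spore test 374 days ago vs limit 365 → not met
5. premises liability coverage $650,000 < $700,000 → not met
6. professional liability coverage $600,000 < $875,000 → not met
7. licensed cosmetologists 0 < 2 → not met
8. sanitation inspection 67 days ago vs limit 60 → not met
9. sanitation violations on record 5 > 2 → not met
10. chemical-storage review 406 days ago vs limit 365 → not met
11. continuing-education completion 394 days ago vs limit 270 → not met
12. chairs per licensed practitioner 3 > 1 → not met
Not met: 1, 2, 4, 5, 6, 7, 8, 9, 10, 11, 12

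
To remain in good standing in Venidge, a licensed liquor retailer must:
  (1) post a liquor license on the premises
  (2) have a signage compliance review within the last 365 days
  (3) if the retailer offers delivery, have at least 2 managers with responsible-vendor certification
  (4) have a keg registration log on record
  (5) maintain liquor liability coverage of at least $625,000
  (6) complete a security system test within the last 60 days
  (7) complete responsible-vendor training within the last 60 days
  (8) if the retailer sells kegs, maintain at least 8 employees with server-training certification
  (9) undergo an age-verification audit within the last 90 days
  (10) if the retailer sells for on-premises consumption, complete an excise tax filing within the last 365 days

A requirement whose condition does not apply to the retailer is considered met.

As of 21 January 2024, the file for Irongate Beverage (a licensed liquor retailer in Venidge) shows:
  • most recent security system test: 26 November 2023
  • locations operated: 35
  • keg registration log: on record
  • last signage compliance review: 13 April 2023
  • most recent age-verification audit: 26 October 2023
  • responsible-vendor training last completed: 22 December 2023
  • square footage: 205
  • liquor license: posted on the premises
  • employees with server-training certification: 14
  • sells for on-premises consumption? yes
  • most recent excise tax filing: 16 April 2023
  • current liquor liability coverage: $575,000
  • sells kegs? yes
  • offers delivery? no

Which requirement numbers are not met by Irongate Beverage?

5

1. liquor license present → met
2. signage compliance review 283 days ago vs limit 365 → met
3. condition 'offers delivery' does not hold → requirement n/a → met
4. keg registration log present → met
5. liquor liability coverage $575,000 < $625,000 → not met
6. security system test 56 days ago vs limit 60 → met
7. responsible-vendor training 30 days ago vs limit 60 → met
8. condition 'sells kegs' holds; employees with server-training certification 14 ≥ 8 → met
9. age-verification audit 87 days ago vs limit 90 → met
10. condition 'sells for on-premises consumption' holds; excise tax filing 280 days ago vs limit 365 → met
Not met: 5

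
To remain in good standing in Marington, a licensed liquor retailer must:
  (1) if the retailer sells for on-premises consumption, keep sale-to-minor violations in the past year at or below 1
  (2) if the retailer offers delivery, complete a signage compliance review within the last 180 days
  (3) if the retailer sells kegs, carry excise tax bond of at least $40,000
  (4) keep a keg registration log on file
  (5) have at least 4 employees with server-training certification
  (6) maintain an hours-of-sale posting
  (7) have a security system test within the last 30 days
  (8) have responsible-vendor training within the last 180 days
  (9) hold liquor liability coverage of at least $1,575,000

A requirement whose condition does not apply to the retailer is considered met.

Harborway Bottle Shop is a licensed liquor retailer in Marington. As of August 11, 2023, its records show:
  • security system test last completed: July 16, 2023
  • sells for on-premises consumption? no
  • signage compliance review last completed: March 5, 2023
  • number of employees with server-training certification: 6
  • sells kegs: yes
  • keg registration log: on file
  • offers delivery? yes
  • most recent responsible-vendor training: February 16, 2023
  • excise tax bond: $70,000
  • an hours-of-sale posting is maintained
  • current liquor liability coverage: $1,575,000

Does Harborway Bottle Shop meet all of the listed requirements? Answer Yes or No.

Yes

1. condition 'sells for on-premises consumption' does not hold → requirement n/a → met
2. condition 'offers delivery' holds; signage compliance review 159 days ago vs limit 180 → met
3. condition 'sells kegs' holds; excise tax bond $70,000 ≥ $40,000 → met
4. keg registration log present → met
5. employees with server-training certification 6 ≥ 4 → met
6. hours-of-sale posting present → met
7. security system test 26 days ago vs limit 30 → met
8. responsible-vendor training 176 days ago vs limit 180 → met
9. liquor liability coverage $1,575,000 ≥ $1,575,000 → met
All met.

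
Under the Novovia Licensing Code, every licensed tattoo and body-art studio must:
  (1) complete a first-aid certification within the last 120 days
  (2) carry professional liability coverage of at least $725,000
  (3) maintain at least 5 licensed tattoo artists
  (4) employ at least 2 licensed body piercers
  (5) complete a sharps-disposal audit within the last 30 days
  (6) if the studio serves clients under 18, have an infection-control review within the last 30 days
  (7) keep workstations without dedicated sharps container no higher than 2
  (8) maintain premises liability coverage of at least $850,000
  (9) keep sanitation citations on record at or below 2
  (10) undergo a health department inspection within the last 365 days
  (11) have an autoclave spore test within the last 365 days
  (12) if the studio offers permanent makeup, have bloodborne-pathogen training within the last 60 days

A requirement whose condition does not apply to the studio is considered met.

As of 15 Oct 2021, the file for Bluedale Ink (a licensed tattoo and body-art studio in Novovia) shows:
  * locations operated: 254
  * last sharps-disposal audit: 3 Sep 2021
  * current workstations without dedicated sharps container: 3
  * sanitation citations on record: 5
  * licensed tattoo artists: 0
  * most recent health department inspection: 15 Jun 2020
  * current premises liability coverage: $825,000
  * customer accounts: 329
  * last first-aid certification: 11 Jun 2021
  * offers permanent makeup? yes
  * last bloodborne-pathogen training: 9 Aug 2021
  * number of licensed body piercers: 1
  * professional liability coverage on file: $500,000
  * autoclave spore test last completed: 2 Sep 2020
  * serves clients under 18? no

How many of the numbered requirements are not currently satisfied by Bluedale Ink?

1. first-aid certification 126 days ago vs limit 120 → not met
2. professional liability coverage $500,000 < $725,000 → not met
3. licensed tattoo artists 0 < 5 → not met
4. licensed body piercers 1 < 2 → not met
5. sharps-disposal audit 42 days ago vs limit 30 → not met
6. condition 'serves clients under 18' does not hold → requirement n/a → met
7. workstations without dedicated sharps container 3 > 2 → not met
8. premises liability coverage $825,000 < $850,000 → not met
9. sanitation citations on record 5 > 2 → not met
10. health department inspection 487 days ago vs limit 365 → not met
11. autoclave spore test 408 days ago vs limit 365 → not met
12. condition 'offers permanent makeup' holds; bloodborne-pathogen training 67 days ago vs limit 60 → not met
Not met: 11 of 12

11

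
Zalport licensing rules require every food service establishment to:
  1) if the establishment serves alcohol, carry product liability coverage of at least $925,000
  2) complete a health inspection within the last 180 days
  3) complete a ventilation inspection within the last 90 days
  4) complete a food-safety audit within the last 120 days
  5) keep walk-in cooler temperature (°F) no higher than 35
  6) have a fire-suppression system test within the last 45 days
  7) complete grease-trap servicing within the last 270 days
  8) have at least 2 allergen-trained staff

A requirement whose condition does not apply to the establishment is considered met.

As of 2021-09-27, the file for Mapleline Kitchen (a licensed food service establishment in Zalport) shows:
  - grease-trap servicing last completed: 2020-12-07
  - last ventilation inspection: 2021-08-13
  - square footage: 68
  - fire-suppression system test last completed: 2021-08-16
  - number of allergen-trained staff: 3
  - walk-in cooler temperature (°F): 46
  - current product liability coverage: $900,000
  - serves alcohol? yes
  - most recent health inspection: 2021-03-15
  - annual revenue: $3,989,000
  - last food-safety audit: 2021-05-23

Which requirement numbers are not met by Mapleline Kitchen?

1, 2, 4, 5, 7

1. condition 'serves alcohol' holds; product liability coverage $900,000 < $925,000 → not met
2. health inspection 196 days ago vs limit 180 → not met
3. ventilation inspection 45 days ago vs limit 90 → met
4. food-safety audit 127 days ago vs limit 120 → not met
5. walk-in cooler temperature (°F) 46 > 35 → not met
6. fire-suppression system test 42 days ago vs limit 45 → met
7. grease-trap servicing 294 days ago vs limit 270 → not met
8. allergen-trained staff 3 ≥ 2 → met
Not met: 1, 2, 4, 5, 7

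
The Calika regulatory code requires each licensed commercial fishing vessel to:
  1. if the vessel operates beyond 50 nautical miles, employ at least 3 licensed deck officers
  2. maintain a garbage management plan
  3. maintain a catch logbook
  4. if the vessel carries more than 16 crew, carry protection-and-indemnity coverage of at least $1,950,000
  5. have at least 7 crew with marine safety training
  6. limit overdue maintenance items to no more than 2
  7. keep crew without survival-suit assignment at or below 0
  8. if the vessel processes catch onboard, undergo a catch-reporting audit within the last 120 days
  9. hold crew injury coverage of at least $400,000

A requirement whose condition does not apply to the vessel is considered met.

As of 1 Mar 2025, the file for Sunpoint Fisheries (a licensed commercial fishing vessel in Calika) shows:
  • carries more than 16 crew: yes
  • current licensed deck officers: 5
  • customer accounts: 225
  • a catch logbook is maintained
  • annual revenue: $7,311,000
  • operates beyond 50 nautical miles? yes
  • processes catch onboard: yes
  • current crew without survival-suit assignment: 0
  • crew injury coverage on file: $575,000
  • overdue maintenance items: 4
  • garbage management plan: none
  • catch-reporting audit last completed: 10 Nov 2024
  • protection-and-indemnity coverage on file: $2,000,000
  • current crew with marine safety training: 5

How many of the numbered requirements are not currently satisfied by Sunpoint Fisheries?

1. condition 'operates beyond 50 nautical miles' holds; licensed deck officers 5 ≥ 3 → met
2. garbage management plan absent → not met
3. catch logbook present → met
4. condition 'carries more than 16 crew' holds; protection-and-indemnity coverage $2,000,000 ≥ $1,950,000 → met
5. crew with marine safety training 5 < 7 → not met
6. overdue maintenance items 4 > 2 → not met
7. crew without survival-suit assignment 0 ≤ 0 → met
8. condition 'processes catch onboard' holds; catch-reporting audit 111 days ago vs limit 120 → met
9. crew injury coverage $575,000 ≥ $400,000 → met
Not met: 3 of 9

3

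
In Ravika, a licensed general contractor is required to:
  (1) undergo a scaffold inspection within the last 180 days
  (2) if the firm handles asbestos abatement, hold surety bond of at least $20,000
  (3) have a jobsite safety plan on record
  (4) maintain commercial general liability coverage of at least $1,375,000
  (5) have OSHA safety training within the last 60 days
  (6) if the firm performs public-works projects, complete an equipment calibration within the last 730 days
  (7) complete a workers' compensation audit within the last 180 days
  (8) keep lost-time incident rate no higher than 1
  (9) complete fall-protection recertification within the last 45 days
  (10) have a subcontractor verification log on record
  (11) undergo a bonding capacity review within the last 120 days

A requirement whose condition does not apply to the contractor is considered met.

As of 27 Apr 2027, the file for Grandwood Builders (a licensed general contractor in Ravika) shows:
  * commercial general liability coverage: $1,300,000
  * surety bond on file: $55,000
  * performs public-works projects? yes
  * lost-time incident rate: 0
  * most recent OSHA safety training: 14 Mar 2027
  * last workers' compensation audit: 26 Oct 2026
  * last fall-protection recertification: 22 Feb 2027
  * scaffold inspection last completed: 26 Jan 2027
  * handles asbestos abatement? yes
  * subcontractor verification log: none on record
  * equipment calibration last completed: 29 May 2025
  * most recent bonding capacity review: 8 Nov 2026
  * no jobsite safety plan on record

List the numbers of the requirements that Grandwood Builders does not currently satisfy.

3, 4, 7, 9, 10, 11

1. scaffold inspection 91 days ago vs limit 180 → met
2. condition 'handles asbestos abatement' holds; surety bond $55,000 ≥ $20,000 → met
3. jobsite safety plan absent → not met
4. commercial general liability coverage $1,300,000 < $1,375,000 → not met
5. OSHA safety training 44 days ago vs limit 60 → met
6. condition 'performs public-works projects' holds; equipment calibration 698 days ago vs limit 730 → met
7. workers' compensation audit 183 days ago vs limit 180 → not met
8. lost-time incident rate 0 ≤ 1 → met
9. fall-protection recertification 64 days ago vs limit 45 → not met
10. subcontractor verification log absent → not met
11. bonding capacity review 170 days ago vs limit 120 → not met
Not met: 3, 4, 7, 9, 10, 11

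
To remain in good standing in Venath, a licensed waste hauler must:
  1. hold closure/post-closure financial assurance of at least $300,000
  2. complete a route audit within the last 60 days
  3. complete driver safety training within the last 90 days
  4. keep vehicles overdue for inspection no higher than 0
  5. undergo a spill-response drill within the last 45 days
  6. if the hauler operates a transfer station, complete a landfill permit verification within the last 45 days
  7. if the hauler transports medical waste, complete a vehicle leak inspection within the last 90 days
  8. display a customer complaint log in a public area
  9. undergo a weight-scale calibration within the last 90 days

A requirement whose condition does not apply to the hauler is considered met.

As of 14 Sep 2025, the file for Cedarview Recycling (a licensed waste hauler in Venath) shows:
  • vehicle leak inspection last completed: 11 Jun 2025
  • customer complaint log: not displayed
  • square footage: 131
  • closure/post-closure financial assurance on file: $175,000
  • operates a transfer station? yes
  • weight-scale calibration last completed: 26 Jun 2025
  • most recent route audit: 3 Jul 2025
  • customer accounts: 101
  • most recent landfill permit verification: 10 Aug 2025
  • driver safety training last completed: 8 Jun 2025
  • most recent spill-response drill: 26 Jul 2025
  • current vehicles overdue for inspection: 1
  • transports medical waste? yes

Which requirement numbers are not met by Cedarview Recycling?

1, 2, 3, 4, 5, 7, 8

1. closure/post-closure financial assurance $175,000 < $300,000 → not met
2. route audit 73 days ago vs limit 60 → not met
3. driver safety training 98 days ago vs limit 90 → not met
4. vehicles overdue for inspection 1 > 0 → not met
5. spill-response drill 50 days ago vs limit 45 → not met
6. condition 'operates a transfer station' holds; landfill permit verification 35 days ago vs limit 45 → met
7. condition 'transports medical waste' holds; vehicle leak inspection 95 days ago vs limit 90 → not met
8. customer complaint log absent → not met
9. weight-scale calibration 80 days ago vs limit 90 → met
Not met: 1, 2, 3, 4, 5, 7, 8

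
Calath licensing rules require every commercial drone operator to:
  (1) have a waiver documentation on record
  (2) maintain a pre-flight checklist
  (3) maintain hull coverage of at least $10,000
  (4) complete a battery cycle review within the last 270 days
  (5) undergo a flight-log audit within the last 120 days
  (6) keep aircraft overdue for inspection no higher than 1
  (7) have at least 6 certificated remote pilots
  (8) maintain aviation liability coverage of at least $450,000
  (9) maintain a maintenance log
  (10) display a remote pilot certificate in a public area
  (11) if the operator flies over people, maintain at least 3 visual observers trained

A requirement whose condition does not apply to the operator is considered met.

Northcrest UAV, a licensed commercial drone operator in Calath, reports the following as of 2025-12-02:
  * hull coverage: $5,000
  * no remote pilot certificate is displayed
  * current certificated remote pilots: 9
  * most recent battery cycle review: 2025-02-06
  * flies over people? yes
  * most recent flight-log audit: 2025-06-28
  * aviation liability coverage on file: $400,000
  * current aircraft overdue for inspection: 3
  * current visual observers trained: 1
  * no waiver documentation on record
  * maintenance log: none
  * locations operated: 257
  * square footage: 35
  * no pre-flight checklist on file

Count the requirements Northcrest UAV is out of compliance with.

10

1. waiver documentation absent → not met
2. pre-flight checklist absent → not met
3. hull coverage $5,000 < $10,000 → not met
4. battery cycle review 299 days ago vs limit 270 → not met
5. flight-log audit 157 days ago vs limit 120 → not met
6. aircraft overdue for inspection 3 > 1 → not met
7. certificated remote pilots 9 ≥ 6 → met
8. aviation liability coverage $400,000 < $450,000 → not met
9. maintenance log absent → not met
10. remote pilot certificate absent → not met
11. condition 'flies over people' holds; visual observers trained 1 < 3 → not met
Not met: 10 of 11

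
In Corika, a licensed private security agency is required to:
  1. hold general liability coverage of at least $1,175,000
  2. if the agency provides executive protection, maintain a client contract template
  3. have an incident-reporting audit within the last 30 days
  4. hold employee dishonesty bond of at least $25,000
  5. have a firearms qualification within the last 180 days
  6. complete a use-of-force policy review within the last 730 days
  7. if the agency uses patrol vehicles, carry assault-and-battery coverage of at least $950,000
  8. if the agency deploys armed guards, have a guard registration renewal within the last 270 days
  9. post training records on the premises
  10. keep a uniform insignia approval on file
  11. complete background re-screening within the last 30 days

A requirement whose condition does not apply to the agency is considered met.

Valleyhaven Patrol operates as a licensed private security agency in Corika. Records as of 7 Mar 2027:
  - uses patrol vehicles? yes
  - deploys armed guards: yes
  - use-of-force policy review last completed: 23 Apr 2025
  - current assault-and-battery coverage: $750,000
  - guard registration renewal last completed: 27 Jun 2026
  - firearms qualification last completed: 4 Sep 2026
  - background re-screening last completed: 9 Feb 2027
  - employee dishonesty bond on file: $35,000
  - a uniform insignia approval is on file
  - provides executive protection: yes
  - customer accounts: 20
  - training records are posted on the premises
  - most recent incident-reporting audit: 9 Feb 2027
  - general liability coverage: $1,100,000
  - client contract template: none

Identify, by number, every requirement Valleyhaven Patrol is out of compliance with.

1. general liability coverage $1,100,000 < $1,175,000 → not met
2. condition 'provides executive protection' holds; client contract template absent → not met
3. incident-reporting audit 26 days ago vs limit 30 → met
4. employee dishonesty bond $35,000 ≥ $25,000 → met
5. firearms qualification 184 days ago vs limit 180 → not met
6. use-of-force policy review 683 days ago vs limit 730 → met
7. condition 'uses patrol vehicles' holds; assault-and-battery coverage $750,000 < $950,000 → not met
8. condition 'deploys armed guards' holds; guard registration renewal 253 days ago vs limit 270 → met
9. training records present → met
10. uniform insignia approval present → met
11. background re-screening 26 days ago vs limit 30 → met
Not met: 1, 2, 5, 7

1, 2, 5, 7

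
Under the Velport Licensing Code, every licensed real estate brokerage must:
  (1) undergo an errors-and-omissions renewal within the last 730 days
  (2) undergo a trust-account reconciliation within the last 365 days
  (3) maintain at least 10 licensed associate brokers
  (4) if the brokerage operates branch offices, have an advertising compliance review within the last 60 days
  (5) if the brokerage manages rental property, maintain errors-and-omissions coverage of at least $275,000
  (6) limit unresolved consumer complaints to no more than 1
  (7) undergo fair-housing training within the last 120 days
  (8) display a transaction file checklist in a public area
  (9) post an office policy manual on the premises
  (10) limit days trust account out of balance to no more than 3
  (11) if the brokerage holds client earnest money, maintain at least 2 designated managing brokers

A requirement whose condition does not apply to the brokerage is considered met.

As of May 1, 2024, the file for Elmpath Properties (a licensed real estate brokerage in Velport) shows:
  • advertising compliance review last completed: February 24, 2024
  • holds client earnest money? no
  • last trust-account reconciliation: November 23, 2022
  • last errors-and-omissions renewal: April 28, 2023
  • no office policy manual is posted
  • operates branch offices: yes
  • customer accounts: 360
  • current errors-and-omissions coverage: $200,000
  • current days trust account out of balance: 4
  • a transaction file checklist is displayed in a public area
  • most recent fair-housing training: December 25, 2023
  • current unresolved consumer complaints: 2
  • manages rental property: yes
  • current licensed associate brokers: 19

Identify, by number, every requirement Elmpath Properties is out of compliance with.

2, 4, 5, 6, 7, 9, 10

1. errors-and-omissions renewal 369 days ago vs limit 730 → met
2. trust-account reconciliation 525 days ago vs limit 365 → not met
3. licensed associate brokers 19 ≥ 10 → met
4. condition 'operates branch offices' holds; advertising compliance review 67 days ago vs limit 60 → not met
5. condition 'manages rental property' holds; errors-and-omissions coverage $200,000 < $275,000 → not met
6. unresolved consumer complaints 2 > 1 → not met
7. fair-housing training 128 days ago vs limit 120 → not met
8. transaction file checklist present → met
9. office policy manual absent → not met
10. days trust account out of balance 4 > 3 → not met
11. condition 'holds client earnest money' does not hold → requirement n/a → met
Not met: 2, 4, 5, 6, 7, 9, 10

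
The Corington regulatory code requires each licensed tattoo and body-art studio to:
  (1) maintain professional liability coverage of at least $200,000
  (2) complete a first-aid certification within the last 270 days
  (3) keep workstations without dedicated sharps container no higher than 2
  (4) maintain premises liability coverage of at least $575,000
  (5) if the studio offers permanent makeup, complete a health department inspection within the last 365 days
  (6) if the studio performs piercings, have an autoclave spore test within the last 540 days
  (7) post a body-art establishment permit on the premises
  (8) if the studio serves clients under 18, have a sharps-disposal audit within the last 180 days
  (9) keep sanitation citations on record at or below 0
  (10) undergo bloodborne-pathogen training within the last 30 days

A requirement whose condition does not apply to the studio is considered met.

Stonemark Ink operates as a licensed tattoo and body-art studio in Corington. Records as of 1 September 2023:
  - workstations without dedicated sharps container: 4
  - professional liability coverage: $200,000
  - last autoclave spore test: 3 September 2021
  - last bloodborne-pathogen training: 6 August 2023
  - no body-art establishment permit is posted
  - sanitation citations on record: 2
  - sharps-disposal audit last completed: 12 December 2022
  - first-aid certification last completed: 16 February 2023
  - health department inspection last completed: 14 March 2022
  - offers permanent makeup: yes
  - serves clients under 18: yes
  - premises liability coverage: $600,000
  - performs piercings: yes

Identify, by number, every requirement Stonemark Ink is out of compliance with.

3, 5, 6, 7, 8, 9

1. professional liability coverage $200,000 ≥ $200,000 → met
2. first-aid certification 197 days ago vs limit 270 → met
3. workstations without dedicated sharps container 4 > 2 → not met
4. premises liability coverage $600,000 ≥ $575,000 → met
5. condition 'offers permanent makeup' holds; health department inspection 536 days ago vs limit 365 → not met
6. condition 'performs piercings' holds; autoclave spore test 728 days ago vs limit 540 → not met
7. body-art establishment permit absent → not met
8. condition 'serves clients under 18' holds; sharps-disposal audit 263 days ago vs limit 180 → not met
9. sanitation citations on record 2 > 0 → not met
10. bloodborne-pathogen training 26 days ago vs limit 30 → met
Not met: 3, 5, 6, 7, 8, 9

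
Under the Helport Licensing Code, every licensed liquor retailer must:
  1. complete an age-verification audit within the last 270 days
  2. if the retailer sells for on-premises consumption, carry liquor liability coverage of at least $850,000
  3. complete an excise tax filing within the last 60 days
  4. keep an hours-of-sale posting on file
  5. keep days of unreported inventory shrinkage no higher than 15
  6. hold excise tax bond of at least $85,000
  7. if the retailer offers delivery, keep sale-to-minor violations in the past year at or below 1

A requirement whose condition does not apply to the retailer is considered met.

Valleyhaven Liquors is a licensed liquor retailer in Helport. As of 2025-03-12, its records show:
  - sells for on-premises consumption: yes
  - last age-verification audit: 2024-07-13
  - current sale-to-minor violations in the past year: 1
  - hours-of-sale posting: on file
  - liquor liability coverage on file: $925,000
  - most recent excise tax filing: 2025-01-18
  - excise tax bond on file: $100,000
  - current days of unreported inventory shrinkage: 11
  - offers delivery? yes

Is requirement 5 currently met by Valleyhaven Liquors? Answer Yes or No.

5. days of unreported inventory shrinkage 11 ≤ 15 → met

Yes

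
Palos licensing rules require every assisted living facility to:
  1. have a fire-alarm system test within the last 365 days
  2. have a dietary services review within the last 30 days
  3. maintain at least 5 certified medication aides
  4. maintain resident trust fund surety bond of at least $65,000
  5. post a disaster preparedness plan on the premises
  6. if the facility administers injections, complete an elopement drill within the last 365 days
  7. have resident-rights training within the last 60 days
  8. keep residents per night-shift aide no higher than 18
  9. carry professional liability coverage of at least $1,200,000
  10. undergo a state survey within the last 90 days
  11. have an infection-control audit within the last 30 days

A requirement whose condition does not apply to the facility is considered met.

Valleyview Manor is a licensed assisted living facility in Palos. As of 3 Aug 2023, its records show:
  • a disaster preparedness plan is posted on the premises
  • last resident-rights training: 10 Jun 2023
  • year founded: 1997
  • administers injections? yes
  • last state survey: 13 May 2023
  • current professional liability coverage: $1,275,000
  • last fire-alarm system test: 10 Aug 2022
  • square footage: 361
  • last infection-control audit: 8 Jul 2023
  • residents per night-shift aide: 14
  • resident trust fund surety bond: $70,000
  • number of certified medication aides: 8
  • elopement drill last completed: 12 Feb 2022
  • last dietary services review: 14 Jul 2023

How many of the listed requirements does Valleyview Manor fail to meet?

1

1. fire-alarm system test 358 days ago vs limit 365 → met
2. dietary services review 20 days ago vs limit 30 → met
3. certified medication aides 8 ≥ 5 → met
4. resident trust fund surety bond $70,000 ≥ $65,000 → met
5. disaster preparedness plan present → met
6. condition 'administers injections' holds; elopement drill 537 days ago vs limit 365 → not met
7. resident-rights training 54 days ago vs limit 60 → met
8. residents per night-shift aide 14 ≤ 18 → met
9. professional liability coverage $1,275,000 ≥ $1,200,000 → met
10. state survey 82 days ago vs limit 90 → met
11. infection-control audit 26 days ago vs limit 30 → met
Not met: 1 of 11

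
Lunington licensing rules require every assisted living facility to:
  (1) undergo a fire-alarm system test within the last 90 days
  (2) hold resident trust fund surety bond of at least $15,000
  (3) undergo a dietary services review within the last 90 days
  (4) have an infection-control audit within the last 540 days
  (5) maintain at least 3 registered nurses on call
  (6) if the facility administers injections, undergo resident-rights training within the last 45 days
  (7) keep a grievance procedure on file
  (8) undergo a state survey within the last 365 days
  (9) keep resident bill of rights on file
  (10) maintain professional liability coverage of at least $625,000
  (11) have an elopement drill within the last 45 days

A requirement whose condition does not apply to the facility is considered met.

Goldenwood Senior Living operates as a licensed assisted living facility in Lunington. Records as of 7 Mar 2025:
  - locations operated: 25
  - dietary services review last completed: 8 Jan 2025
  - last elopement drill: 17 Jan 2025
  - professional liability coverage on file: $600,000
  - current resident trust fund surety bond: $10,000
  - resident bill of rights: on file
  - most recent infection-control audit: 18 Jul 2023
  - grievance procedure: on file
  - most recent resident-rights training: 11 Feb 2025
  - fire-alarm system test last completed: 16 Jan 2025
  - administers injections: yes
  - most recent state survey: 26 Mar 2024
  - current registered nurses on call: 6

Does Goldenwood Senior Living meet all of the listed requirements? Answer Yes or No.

No

1. fire-alarm system test 50 days ago vs limit 90 → met
2. resident trust fund surety bond $10,000 < $15,000 → not met
3. dietary services review 58 days ago vs limit 90 → met
4. infection-control audit 598 days ago vs limit 540 → not met
5. registered nurses on call 6 ≥ 3 → met
6. condition 'administers injections' holds; resident-rights training 24 days ago vs limit 45 → met
7. grievance procedure present → met
8. state survey 346 days ago vs limit 365 → met
9. resident bill of rights present → met
10. professional liability coverage $600,000 < $625,000 → not met
11. elopement drill 49 days ago vs limit 45 → not met
Not met: 2, 4, 10, 11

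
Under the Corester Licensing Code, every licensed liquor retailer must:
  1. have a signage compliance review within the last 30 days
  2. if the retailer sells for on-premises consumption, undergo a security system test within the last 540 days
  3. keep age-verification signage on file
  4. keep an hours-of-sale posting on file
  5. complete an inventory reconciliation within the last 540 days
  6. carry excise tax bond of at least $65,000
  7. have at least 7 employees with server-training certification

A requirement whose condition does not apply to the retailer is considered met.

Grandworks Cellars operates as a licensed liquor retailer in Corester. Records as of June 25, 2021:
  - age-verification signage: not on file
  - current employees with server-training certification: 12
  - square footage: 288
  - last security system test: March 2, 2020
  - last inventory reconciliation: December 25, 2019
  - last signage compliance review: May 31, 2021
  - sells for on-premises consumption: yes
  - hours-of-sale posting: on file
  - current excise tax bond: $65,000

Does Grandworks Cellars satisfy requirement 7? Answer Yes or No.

7. employees with server-training certification 12 ≥ 7 → met

Yes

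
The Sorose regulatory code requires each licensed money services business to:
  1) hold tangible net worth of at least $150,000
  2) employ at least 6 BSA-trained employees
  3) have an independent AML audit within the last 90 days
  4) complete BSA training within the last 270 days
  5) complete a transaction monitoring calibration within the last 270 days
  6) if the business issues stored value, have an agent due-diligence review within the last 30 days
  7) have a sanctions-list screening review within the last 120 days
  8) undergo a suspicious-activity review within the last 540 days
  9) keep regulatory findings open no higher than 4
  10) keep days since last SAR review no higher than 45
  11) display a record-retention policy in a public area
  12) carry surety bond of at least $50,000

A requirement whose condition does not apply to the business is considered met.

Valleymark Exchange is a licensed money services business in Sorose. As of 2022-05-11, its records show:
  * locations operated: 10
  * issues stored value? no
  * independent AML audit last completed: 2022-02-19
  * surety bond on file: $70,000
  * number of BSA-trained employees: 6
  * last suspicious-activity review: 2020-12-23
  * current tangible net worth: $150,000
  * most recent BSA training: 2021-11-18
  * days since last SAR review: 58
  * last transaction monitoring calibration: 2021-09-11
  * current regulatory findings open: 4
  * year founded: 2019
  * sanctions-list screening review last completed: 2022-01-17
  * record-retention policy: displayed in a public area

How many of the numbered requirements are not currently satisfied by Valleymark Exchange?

1

1. tangible net worth $150,000 ≥ $150,000 → met
2. BSA-trained employees 6 ≥ 6 → met
3. independent AML audit 81 days ago vs limit 90 → met
4. BSA training 174 days ago vs limit 270 → met
5. transaction monitoring calibration 242 days ago vs limit 270 → met
6. condition 'issues stored value' does not hold → requirement n/a → met
7. sanctions-list screening review 114 days ago vs limit 120 → met
8. suspicious-activity review 504 days ago vs limit 540 → met
9. regulatory findings open 4 ≤ 4 → met
10. days since last SAR review 58 > 45 → not met
11. record-retention policy present → met
12. surety bond $70,000 ≥ $50,000 → met
Not met: 1 of 12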